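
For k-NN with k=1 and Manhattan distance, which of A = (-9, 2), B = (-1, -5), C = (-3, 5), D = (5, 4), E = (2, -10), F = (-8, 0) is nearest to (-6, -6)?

Distances: d(A) = 11, d(B) = 6, d(C) = 14, d(D) = 21, d(E) = 12, d(F) = 8. Nearest: B = (-1, -5) with distance 6.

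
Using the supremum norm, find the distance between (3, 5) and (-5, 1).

max(|x_i - y_i|) = max(|3 - (-5)|, |5 - 1|) = max(8, 4) = 8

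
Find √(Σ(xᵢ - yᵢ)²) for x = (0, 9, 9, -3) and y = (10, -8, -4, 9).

√(Σ(x_i - y_i)²) = √((0 - 10)² + (9 - (-8))² + (9 - (-4))² + (-3 - 9)²)
= √((-10)² + 17² + 13² + (-12)²) = √(100 + 289 + 169 + 144) = √702 ≈ 26.4953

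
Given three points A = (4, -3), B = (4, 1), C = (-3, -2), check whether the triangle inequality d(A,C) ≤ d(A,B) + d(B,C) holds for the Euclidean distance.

d(A,B) = √(0² + 4²) = √16 = 4, d(B,C) = √(7² + 3²) = √58 ≈ 7.6158, d(A,C) = √(7² + 1²) = √50 ≈ 7.0711.
d(A,C) ≈ 7.0711 ≤ 4 + 7.6158 = 11.6158. Triangle inequality is satisfied.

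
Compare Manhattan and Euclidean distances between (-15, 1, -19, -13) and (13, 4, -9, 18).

L1 = |-15 - 13| + |1 - 4| + |-19 - (-9)| + |-13 - 18| = 28 + 3 + 10 + 31 = 72
L2 = √(28² + 3² + 10² + 31²) = √1854 ≈ 43.0581
L1 ≥ L2 always (equality iff movement is along one axis); L1 > L2 here.
Ratio L1/L2 = 72/√1854 ≈ 1.6722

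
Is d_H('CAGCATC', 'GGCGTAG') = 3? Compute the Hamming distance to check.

Differing positions: 1, 2, 3, 4, 5, 6, 7. Hamming distance = 7, so the claim that d_H = 3 is false.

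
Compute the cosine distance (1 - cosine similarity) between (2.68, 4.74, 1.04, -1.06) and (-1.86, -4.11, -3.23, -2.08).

With u = (2.68, 4.74, 1.04, -1.06), v = (-1.86, -4.11, -3.23, -2.08):
u·v = 2.68·(-1.86) + 4.74·(-4.11) + 1.04·(-3.23) + (-1.06)·(-2.08) = (-4.9848) + (-19.4814) + (-3.3592) + 2.2048 = -25.6206.
|u| = √(2.68² + 4.74² + 1.04² + (-1.06)²) = √(7.1824 + 22.4676 + 1.0816 + 1.1236) = √31.8552, |v| = √((-1.86)² + (-4.11)² + (-3.23)² + (-2.08)²) = √(3.4596 + 16.8921 + 10.4329 + 4.3264) = √35.111.
cos θ = (u·v)/(|u||v|) = -25.6206/(√31.8552·√35.111) ≈ -0.7661
Cosine distance = 1 - cos θ ≈ 1 - (-0.7661) = 1.7661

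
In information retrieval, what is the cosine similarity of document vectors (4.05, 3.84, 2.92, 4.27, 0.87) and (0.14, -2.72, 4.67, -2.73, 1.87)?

With u = (4.05, 3.84, 2.92, 4.27, 0.87), v = (0.14, -2.72, 4.67, -2.73, 1.87):
u·v = 4.05·0.14 + 3.84·(-2.72) + 2.92·4.67 + 4.27·(-2.73) + 0.87·1.87 = 0.567 + (-10.4448) + 13.6364 + (-11.6571) + 1.6269 = -6.2716.
|u| = √(4.05² + 3.84² + 2.92² + 4.27² + 0.87²) = √(16.4025 + 14.7456 + 8.5264 + 18.2329 + 0.7569) = √58.6643, |v| = √(0.14² + (-2.72)² + 4.67² + (-2.73)² + 1.87²) = √(0.0196 + 7.3984 + 21.8089 + 7.4529 + 3.4969) = √40.1767.
cos θ = (u·v)/(|u||v|) = -6.2716/(√58.6643·√40.1767) ≈ -0.1292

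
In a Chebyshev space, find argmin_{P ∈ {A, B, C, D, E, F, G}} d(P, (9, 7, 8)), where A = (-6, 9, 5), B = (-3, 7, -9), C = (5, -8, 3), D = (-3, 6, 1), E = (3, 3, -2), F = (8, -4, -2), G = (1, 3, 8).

Distances: d(A) = 15, d(B) = 17, d(C) = 15, d(D) = 12, d(E) = 10, d(F) = 11, d(G) = 8. Nearest: G = (1, 3, 8) with distance 8.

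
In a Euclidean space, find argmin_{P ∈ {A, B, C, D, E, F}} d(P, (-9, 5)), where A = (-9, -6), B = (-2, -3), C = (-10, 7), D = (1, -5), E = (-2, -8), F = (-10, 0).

Distances: d(A) = 11, d(B) ≈ 10.6301, d(C) ≈ 2.2361, d(D) ≈ 14.1421, d(E) ≈ 14.7648, d(F) ≈ 5.099. Nearest: C = (-10, 7) with distance 2.2361.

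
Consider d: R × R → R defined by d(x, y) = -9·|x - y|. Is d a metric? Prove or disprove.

No. With c = -9 < 0, d fails non-negativity: d(9, 17) = -9·|9 - 17| = -9·8 = -72 < 0.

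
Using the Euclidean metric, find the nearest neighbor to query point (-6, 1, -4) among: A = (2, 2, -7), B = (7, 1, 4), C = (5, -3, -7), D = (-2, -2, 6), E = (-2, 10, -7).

Distances: d(A) ≈ 8.6023, d(B) ≈ 15.2643, d(C) ≈ 12.083, d(D) ≈ 11.1803, d(E) ≈ 10.2956. Nearest: A = (2, 2, -7) with distance 8.6023.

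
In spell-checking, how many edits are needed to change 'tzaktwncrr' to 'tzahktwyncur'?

Let D[i][j] be the edit distance between the first i characters of 'tzaktwncrr' and the first j characters of 'tzahktwyncur', with D[i][0] = i, D[0][j] = j, and D[i][j] = D[i-1][j-1] if the characters match, else 1 + min(D[i-1][j], D[i][j-1], D[i-1][j-1]). Filling the table (rows: prefixes of 'tzaktwncrr', columns: prefixes of 'tzahktwyncur'):
     ε  t  z  a  h  k  t  w  y  n  c  u  r
  ε  0  1  2  3  4  5  6  7  8  9 10 11 12
  t  1  0  1  2  3  4  5  6  7  8  9 10 11
  z  2  1  0  1  2  3  4  5  6  7  8  9 10
  a  3  2  1  0  1  2  3  4  5  6  7  8  9
  k  4  3  2  1  1  1  2  3  4  5  6  7  8
  t  5  4  3  2  2  2  1  2  3  4  5  6  7
  w  6  5  4  3  3  3  2  1  2  3  4  5  6
  n  7  6  5  4  4  4  3  2  2  2  3  4  5
  c  8  7  6  5  5  5  4  3  3  3  2  3  4
  r  9  8  7  6  6  6  5  4  4  4  3  3  3
  r 10  9  8  7  7  7  6  5  5  5  4  4  3
The bottom-right entry gives D[10][12] = 3, so no sequence of fewer than 3 edits works. Backtracking through the table gives one optimal edit sequence (3 edits):
  tzaktwncrr → tzahktwncrr (ins h @4)
  tzahktwncrr → tzahktwyncrr (ins y @8)
  tzahktwyncrr → tzahktwyncur (sub r→u @11)
Edit distance = 3.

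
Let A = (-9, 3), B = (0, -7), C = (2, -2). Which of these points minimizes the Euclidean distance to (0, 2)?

Distances: d(A) ≈ 9.0554, d(B) = 9, d(C) ≈ 4.4721. Nearest: C = (2, -2) with distance 4.4721.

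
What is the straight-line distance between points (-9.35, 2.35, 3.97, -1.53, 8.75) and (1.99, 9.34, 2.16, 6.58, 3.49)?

√(Σ(x_i - y_i)²) = √((-9.35 - 1.99)² + (2.35 - 9.34)² + (3.97 - 2.16)² + (-1.53 - 6.58)² + (8.75 - 3.49)²)
= √((-11.34)² + (-6.99)² + 1.81² + (-8.11)² + 5.26²) = √(128.5956 + 48.8601 + 3.2761 + 65.7721 + 27.6676) = √274.1715 ≈ 16.5581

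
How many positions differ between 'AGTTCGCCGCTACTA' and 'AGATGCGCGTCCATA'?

Differing positions: 3, 5, 6, 7, 10, 11, 12, 13. Hamming distance = 8.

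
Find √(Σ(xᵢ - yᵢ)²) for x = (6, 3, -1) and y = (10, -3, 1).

√(Σ(x_i - y_i)²) = √((6 - 10)² + (3 - (-3))² + (-1 - 1)²)
= √((-4)² + 6² + (-2)²) = √(16 + 36 + 4) = √56 ≈ 7.4833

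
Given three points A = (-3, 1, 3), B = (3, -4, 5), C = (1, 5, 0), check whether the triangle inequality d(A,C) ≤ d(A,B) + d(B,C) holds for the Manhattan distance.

d(A,B) = 6 + 5 + 2 = 13, d(B,C) = 2 + 9 + 5 = 16, d(A,C) = 4 + 4 + 3 = 11.
d(A,C) = 11 ≤ 13 + 16 = 29. Triangle inequality is satisfied.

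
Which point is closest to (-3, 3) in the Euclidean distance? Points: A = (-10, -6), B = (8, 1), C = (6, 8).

Distances: d(A) ≈ 11.4018, d(B) ≈ 11.1803, d(C) ≈ 10.2956. Nearest: C = (6, 8) with distance 10.2956.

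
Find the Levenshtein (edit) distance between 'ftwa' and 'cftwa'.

Let D[i][j] be the edit distance between the first i characters of 'ftwa' and the first j characters of 'cftwa', with D[i][0] = i, D[0][j] = j, and D[i][j] = D[i-1][j-1] if the characters match, else 1 + min(D[i-1][j], D[i][j-1], D[i-1][j-1]). Filling the table (rows: prefixes of 'ftwa', columns: prefixes of 'cftwa'):
     ε  c  f  t  w  a
  ε  0  1  2  3  4  5
  f  1  1  1  2  3  4
  t  2  2  2  1  2  3
  w  3  3  3  2  1  2
  a  4  4  4  3  2  1
The bottom-right entry gives D[4][5] = 1, so no sequence of fewer than 1 edit works. Backtracking through the table gives one optimal edit sequence (1 edit):
  ftwa → cftwa (ins c @1)
Edit distance = 1.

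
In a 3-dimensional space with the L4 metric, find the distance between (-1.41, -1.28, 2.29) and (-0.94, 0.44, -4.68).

(Σ|x_i - y_i|^4)^(1/4) = (|-1.41 - (-0.94)|^4 + |-1.28 - 0.44|^4 + |2.29 - (-4.68)|^4)^(1/4)
= (0.47^4 + 1.72^4 + 6.97^4)^(1/4) ≈ (0.0488 + 8.7521 + 2360.1038)^(1/4) = (2368.9047)^(1/4) ≈ 6.9765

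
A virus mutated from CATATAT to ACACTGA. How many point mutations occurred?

Differing positions: 1, 2, 3, 4, 6, 7. Hamming distance = 6.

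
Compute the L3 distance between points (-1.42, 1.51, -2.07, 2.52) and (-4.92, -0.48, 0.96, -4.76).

(Σ|x_i - y_i|^3)^(1/3) = (|-1.42 - (-4.92)|^3 + |1.51 - (-0.48)|^3 + |-2.07 - 0.96|^3 + |2.52 - (-4.76)|^3)^(1/3)
= (3.5^3 + 1.99^3 + 3.03^3 + 7.28^3)^(1/3) ≈ (42.875 + 7.8806 + 27.8181 + 385.8284)^(1/3) = (464.4021)^(1/3) ≈ 7.744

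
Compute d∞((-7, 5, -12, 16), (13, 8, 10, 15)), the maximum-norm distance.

max(|x_i - y_i|) = max(|-7 - 13|, |5 - 8|, |-12 - 10|, |16 - 15|) = max(20, 3, 22, 1) = 22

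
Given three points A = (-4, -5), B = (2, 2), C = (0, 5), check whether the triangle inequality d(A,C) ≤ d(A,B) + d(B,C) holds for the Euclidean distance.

d(A,B) = √(6² + 7²) = √85 ≈ 9.2195, d(B,C) = √(2² + 3²) = √13 ≈ 3.6056, d(A,C) = √(4² + 10²) = √116 ≈ 10.7703.
d(A,C) ≈ 10.7703 ≤ 9.2195 + 3.6056 = 12.8251. Triangle inequality is satisfied.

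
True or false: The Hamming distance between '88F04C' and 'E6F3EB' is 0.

Differing positions: 1, 2, 4, 5, 6. Hamming distance = 5, so the claim that d_H = 0 is false.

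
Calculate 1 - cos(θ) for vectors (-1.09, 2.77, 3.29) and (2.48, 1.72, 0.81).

With u = (-1.09, 2.77, 3.29), v = (2.48, 1.72, 0.81):
u·v = (-1.09)·2.48 + 2.77·1.72 + 3.29·0.81 = (-2.7032) + 4.7644 + 2.6649 = 4.7261.
|u| = √((-1.09)² + 2.77² + 3.29²) = √(1.1881 + 7.6729 + 10.8241) = √19.6851, |v| = √(2.48² + 1.72² + 0.81²) = √(6.1504 + 2.9584 + 0.6561) = √9.7649.
cos θ = (u·v)/(|u||v|) = 4.7261/(√19.6851·√9.7649) ≈ 0.3409
Cosine distance = 1 - cos θ ≈ 1 - 0.3409 = 0.6591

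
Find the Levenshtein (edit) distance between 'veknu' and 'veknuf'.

Let D[i][j] be the edit distance between the first i characters of 'veknu' and the first j characters of 'veknuf', with D[i][0] = i, D[0][j] = j, and D[i][j] = D[i-1][j-1] if the characters match, else 1 + min(D[i-1][j], D[i][j-1], D[i-1][j-1]). Filling the table (rows: prefixes of 'veknu', columns: prefixes of 'veknuf'):
     ε  v  e  k  n  u  f
  ε  0  1  2  3  4  5  6
  v  1  0  1  2  3  4  5
  e  2  1  0  1  2  3  4
  k  3  2  1  0  1  2  3
  n  4  3  2  1  0  1  2
  u  5  4  3  2  1  0  1
The bottom-right entry gives D[5][6] = 1, so no sequence of fewer than 1 edit works. Backtracking through the table gives one optimal edit sequence (1 edit):
  veknu → veknuf (ins f @6)
Edit distance = 1.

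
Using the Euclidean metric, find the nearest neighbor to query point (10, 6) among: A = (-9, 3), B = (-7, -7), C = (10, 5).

Distances: d(A) ≈ 19.2354, d(B) ≈ 21.4009, d(C) = 1. Nearest: C = (10, 5) with distance 1.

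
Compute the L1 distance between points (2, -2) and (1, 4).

Σ|x_i - y_i| = |2 - 1| + |-2 - 4| = 1 + 6 = 7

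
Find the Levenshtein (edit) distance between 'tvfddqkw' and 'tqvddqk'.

Let D[i][j] be the edit distance between the first i characters of 'tvfddqkw' and the first j characters of 'tqvddqk', with D[i][0] = i, D[0][j] = j, and D[i][j] = D[i-1][j-1] if the characters match, else 1 + min(D[i-1][j], D[i][j-1], D[i-1][j-1]). Filling the table (rows: prefixes of 'tvfddqkw', columns: prefixes of 'tqvddqk'):
     ε  t  q  v  d  d  q  k
  ε  0  1  2  3  4  5  6  7
  t  1  0  1  2  3  4  5  6
  v  2  1  1  1  2  3  4  5
  f  3  2  2  2  2  3  4  5
  d  4  3  3  3  2  2  3  4
  d  5  4  4  4  3  2  3  4
  q  6  5  4  5  4  3  2  3
  k  7  6  5  5  5  4  3  2
  w  8  7  6  6  6  5  4  3
The bottom-right entry gives D[8][7] = 3, so no sequence of fewer than 3 edits works. Backtracking through the table gives one optimal edit sequence (3 edits):
  tvfddqkw → tqfddqkw (sub v→q @2)
  tqfddqkw → tqvddqkw (sub f→v @3)
  tqvddqkw → tqvddqk (del w @8)
Edit distance = 3.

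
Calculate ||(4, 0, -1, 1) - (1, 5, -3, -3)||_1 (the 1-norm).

Σ|x_i - y_i| = |4 - 1| + |0 - 5| + |-1 - (-3)| + |1 - (-3)| = 3 + 5 + 2 + 4 = 14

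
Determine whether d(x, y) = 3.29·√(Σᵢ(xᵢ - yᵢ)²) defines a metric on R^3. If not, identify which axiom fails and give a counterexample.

Yes. The L2 (Euclidean) norm induces a metric on R^3, and multiplying a metric by a positive constant 3.29 > 0 preserves all four axioms: non-negativity (3.29·||x-y|| ≥ 0), identity (3.29·||x-y|| = 0 ⟺ ||x-y|| = 0 ⟺ x = y), symmetry (||x-y|| = ||y-x||), and the triangle inequality (3.29·||x-z|| ≤ 3.29·||x-y|| + 3.29·||y-z||). So d is a metric.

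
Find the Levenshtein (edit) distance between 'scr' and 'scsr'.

Let D[i][j] be the edit distance between the first i characters of 'scr' and the first j characters of 'scsr', with D[i][0] = i, D[0][j] = j, and D[i][j] = D[i-1][j-1] if the characters match, else 1 + min(D[i-1][j], D[i][j-1], D[i-1][j-1]). Filling the table (rows: prefixes of 'scr', columns: prefixes of 'scsr'):
     ε  s  c  s  r
  ε  0  1  2  3  4
  s  1  0  1  2  3
  c  2  1  0  1  2
  r  3  2  1  1  1
The bottom-right entry gives D[3][4] = 1, so no sequence of fewer than 1 edit works. Backtracking through the table gives one optimal edit sequence (1 edit):
  scr → scsr (ins s @3)
Edit distance = 1.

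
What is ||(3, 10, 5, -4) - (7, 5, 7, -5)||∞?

max(|x_i - y_i|) = max(|3 - 7|, |10 - 5|, |5 - 7|, |-4 - (-5)|) = max(4, 5, 2, 1) = 5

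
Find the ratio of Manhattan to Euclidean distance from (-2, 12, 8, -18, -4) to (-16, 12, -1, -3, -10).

L1 = |-2 - (-16)| + |12 - 12| + |8 - (-1)| + |-18 - (-3)| + |-4 - (-10)| = 14 + 0 + 9 + 15 + 6 = 44
L2 = √(14² + 0² + 9² + 15² + 6²) = √538 ≈ 23.1948
L1 ≥ L2 always (equality iff movement is along one axis); L1 > L2 here.
Ratio L1/L2 = 44/√538 ≈ 1.897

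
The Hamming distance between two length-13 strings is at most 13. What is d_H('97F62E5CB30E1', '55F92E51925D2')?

Differing positions: 1, 2, 4, 8, 9, 10, 11, 12, 13. Hamming distance = 9. The maximum possible Hamming distance for length-13 strings is 13, so d_H/13 = 9/13 ≈ 0.6923.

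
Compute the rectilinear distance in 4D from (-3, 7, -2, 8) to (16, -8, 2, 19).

Σ|x_i - y_i| = |-3 - 16| + |7 - (-8)| + |-2 - 2| + |8 - 19| = 19 + 15 + 4 + 11 = 49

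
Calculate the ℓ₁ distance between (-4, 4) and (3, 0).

Σ|x_i - y_i| = |-4 - 3| + |4 - 0| = 7 + 4 = 11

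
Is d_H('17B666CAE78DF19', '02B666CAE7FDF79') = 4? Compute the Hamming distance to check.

Differing positions: 1, 2, 11, 14. Hamming distance = 4, so the claim is true.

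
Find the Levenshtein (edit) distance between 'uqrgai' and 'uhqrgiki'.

Let D[i][j] be the edit distance between the first i characters of 'uqrgai' and the first j characters of 'uhqrgiki', with D[i][0] = i, D[0][j] = j, and D[i][j] = D[i-1][j-1] if the characters match, else 1 + min(D[i-1][j], D[i][j-1], D[i-1][j-1]). Filling the table (rows: prefixes of 'uqrgai', columns: prefixes of 'uhqrgiki'):
     ε  u  h  q  r  g  i  k  i
  ε  0  1  2  3  4  5  6  7  8
  u  1  0  1  2  3  4  5  6  7
  q  2  1  1  1  2  3  4  5  6
  r  3  2  2  2  1  2  3  4  5
  g  4  3  3  3  2  1  2  3  4
  a  5  4  4  4  3  2  2  3  4
  i  6  5  5  5  4  3  2  3  3
The bottom-right entry gives D[6][8] = 3, so no sequence of fewer than 3 edits works. Backtracking through the table gives one optimal edit sequence (3 edits):
  uqrgai → uhqrgai (ins h @2)
  uhqrgai → uhqrgiai (ins i @6)
  uhqrgiai → uhqrgiki (sub a→k @7)
Edit distance = 3.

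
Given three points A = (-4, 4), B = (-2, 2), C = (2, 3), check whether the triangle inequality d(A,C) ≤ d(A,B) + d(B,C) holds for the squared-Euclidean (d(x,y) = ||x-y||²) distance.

d(A,B) = 2² + 2² = 8, d(B,C) = 4² + 1² = 17, d(A,C) = 6² + 1² = 37.
d(A,C) = 37 > 8 + 17 = 25. Triangle inequality is VIOLATED. (Squared-Euclidean is not a metric — this is a counterexample.)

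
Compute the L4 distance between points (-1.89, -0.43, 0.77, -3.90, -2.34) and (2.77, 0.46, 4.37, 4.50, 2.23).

(Σ|x_i - y_i|^4)^(1/4) = (|-1.89 - 2.77|^4 + |-0.43 - 0.46|^4 + |0.77 - 4.37|^4 + |-3.9 - 4.5|^4 + |-2.34 - 2.23|^4)^(1/4)
= (4.66^4 + 0.89^4 + 3.6^4 + 8.4^4 + 4.57^4)^(1/4) ≈ (471.5673 + 0.6274 + 167.9616 + 4978.7136 + 436.179)^(1/4) = (6055.0489)^(1/4) ≈ 8.8212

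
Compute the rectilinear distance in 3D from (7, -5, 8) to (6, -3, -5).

Σ|x_i - y_i| = |7 - 6| + |-5 - (-3)| + |8 - (-5)| = 1 + 2 + 13 = 16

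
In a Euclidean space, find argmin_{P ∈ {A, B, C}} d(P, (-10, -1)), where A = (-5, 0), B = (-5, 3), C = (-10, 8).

Distances: d(A) ≈ 5.099, d(B) ≈ 6.4031, d(C) = 9. Nearest: A = (-5, 0) with distance 5.099.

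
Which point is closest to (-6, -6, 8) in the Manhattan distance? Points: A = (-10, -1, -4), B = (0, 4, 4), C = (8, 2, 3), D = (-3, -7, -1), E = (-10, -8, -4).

Distances: d(A) = 21, d(B) = 20, d(C) = 27, d(D) = 13, d(E) = 18. Nearest: D = (-3, -7, -1) with distance 13.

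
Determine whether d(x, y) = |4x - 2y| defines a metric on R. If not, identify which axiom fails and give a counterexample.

No. d fails symmetry: d(9, 5) = |4·9 - 2·5| = |26| = 26, but d(5, 9) = |4·5 - 2·9| = |2| = 2. Since 26 ≠ 2, d(x,y) ≠ d(y,x) in general.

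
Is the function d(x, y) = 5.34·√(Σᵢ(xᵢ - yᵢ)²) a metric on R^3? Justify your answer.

Yes. The L2 (Euclidean) norm induces a metric on R^3, and multiplying a metric by a positive constant 5.34 > 0 preserves all four axioms: non-negativity (5.34·||x-y|| ≥ 0), identity (5.34·||x-y|| = 0 ⟺ ||x-y|| = 0 ⟺ x = y), symmetry (||x-y|| = ||y-x||), and the triangle inequality (5.34·||x-z|| ≤ 5.34·||x-y|| + 5.34·||y-z||). So d is a metric.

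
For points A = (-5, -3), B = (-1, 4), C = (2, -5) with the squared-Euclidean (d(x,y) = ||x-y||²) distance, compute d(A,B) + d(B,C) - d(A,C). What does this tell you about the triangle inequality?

d(A,B) = 4² + 7² = 65, d(B,C) = 3² + 9² = 90, d(A,C) = 7² + 2² = 53.
d(A,B) + d(B,C) - d(A,C) = 65 + 90 - 53 = 155 - 53 = 102. This is ≥ 0, so the triangle inequality holds for these points.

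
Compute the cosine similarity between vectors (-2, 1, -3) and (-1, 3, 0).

With u = (-2, 1, -3), v = (-1, 3, 0):
u·v = (-2)·(-1) + 1·3 + (-3)·0 = 2 + 3 + 0 = 5.
|u| = √((-2)² + 1² + (-3)²) = √14, |v| = √((-1)² + 3² + 0²) = √10, so |u||v| = √(14·10) = √140.
cos θ = (u·v)/(|u||v|) = 5/√140 ≈ 0.4226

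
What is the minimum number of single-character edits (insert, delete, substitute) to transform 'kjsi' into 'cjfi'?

Let D[i][j] be the edit distance between the first i characters of 'kjsi' and the first j characters of 'cjfi', with D[i][0] = i, D[0][j] = j, and D[i][j] = D[i-1][j-1] if the characters match, else 1 + min(D[i-1][j], D[i][j-1], D[i-1][j-1]). Filling the table (rows: prefixes of 'kjsi', columns: prefixes of 'cjfi'):
     ε  c  j  f  i
  ε  0  1  2  3  4
  k  1  1  2  3  4
  j  2  2  1  2  3
  s  3  3  2  2  3
  i  4  4  3  3  2
The bottom-right entry gives D[4][4] = 2, so no sequence of fewer than 2 edits works. Backtracking through the table gives one optimal edit sequence (2 edits):
  kjsi → cjsi (sub k→c @1)
  cjsi → cjfi (sub s→f @3)
Edit distance = 2.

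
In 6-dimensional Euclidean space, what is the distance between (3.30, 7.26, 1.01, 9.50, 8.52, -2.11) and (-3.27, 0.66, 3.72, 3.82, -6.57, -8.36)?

√(Σ(x_i - y_i)²) = √((3.3 - (-3.27))² + (7.26 - 0.66)² + (1.01 - 3.72)² + (9.5 - 3.82)² + (8.52 - (-6.57))² + (-2.11 - (-8.36))²)
= √(6.57² + 6.6² + (-2.71)² + 5.68² + 15.09² + 6.25²) = √(43.1649 + 43.56 + 7.3441 + 32.2624 + 227.7081 + 39.0625) = √393.102 ≈ 19.8268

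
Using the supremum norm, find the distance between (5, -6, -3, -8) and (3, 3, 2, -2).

max(|x_i - y_i|) = max(|5 - 3|, |-6 - 3|, |-3 - 2|, |-8 - (-2)|) = max(2, 9, 5, 6) = 9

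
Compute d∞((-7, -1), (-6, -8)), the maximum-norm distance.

max(|x_i - y_i|) = max(|-7 - (-6)|, |-1 - (-8)|) = max(1, 7) = 7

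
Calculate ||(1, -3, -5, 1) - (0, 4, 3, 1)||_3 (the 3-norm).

(Σ|x_i - y_i|^3)^(1/3) = (|1 - 0|^3 + |-3 - 4|^3 + |-5 - 3|^3 + |1 - 1|^3)^(1/3)
= (1^3 + 7^3 + 8^3 + 0^3)^(1/3) = (1 + 343 + 512 + 0)^(1/3) = (856)^(1/3) ≈ 9.4949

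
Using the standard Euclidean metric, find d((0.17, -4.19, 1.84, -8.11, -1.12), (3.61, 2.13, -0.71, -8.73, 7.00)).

√(Σ(x_i - y_i)²) = √((0.17 - 3.61)² + (-4.19 - 2.13)² + (1.84 - (-0.71))² + (-8.11 - (-8.73))² + (-1.12 - 7)²)
= √((-3.44)² + (-6.32)² + 2.55² + 0.62² + (-8.12)²) = √(11.8336 + 39.9424 + 6.5025 + 0.3844 + 65.9344) = √124.5973 ≈ 11.1623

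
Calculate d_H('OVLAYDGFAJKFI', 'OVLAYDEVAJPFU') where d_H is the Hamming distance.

Differing positions: 7, 8, 11, 13. Hamming distance = 4.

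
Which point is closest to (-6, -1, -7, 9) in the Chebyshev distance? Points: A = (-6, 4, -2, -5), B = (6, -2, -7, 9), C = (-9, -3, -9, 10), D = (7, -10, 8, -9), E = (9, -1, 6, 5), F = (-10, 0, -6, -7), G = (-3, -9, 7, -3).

Distances: d(A) = 14, d(B) = 12, d(C) = 3, d(D) = 18, d(E) = 15, d(F) = 16, d(G) = 14. Nearest: C = (-9, -3, -9, 10) with distance 3.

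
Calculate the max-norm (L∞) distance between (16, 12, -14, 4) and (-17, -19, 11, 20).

max(|x_i - y_i|) = max(|16 - (-17)|, |12 - (-19)|, |-14 - 11|, |4 - 20|) = max(33, 31, 25, 16) = 33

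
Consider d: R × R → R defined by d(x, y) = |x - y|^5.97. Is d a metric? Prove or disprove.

No. d(x,y) = |x-y|^5.97 fails the triangle inequality since p = 5.97 > 1. Counterexample: x = -2, y = 6, z = 13. d(x,z) = |-2 - 13|^5.97 = 15^5.97 ≈ 10501825.956, but d(x,y) + d(y,z) = 8^5.97 + 7^5.97 ≈ 246290.2516 + 110977.5924 = 357267.844. Since 10501825.956 > 357267.844, the triangle inequality is violated.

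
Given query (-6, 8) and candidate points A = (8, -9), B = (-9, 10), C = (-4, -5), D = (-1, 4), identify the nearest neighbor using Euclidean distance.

Distances: d(A) ≈ 22.0227, d(B) ≈ 3.6056, d(C) ≈ 13.1529, d(D) ≈ 6.4031. Nearest: B = (-9, 10) with distance 3.6056.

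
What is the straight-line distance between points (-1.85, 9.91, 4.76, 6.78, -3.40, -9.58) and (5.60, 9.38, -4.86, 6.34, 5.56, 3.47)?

√(Σ(x_i - y_i)²) = √((-1.85 - 5.6)² + (9.91 - 9.38)² + (4.76 - (-4.86))² + (6.78 - 6.34)² + (-3.4 - 5.56)² + (-9.58 - 3.47)²)
= √((-7.45)² + 0.53² + 9.62² + 0.44² + (-8.96)² + (-13.05)²) = √(55.5025 + 0.2809 + 92.5444 + 0.1936 + 80.2816 + 170.3025) = √399.1055 ≈ 19.9776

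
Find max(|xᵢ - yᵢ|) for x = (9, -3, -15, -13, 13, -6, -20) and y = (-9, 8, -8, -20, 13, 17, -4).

max(|x_i - y_i|) = max(|9 - (-9)|, |-3 - 8|, |-15 - (-8)|, |-13 - (-20)|, |13 - 13|, |-6 - 17|, |-20 - (-4)|) = max(18, 11, 7, 7, 0, 23, 16) = 23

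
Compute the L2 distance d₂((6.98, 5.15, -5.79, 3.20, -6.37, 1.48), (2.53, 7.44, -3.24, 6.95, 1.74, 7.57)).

√(Σ(x_i - y_i)²) = √((6.98 - 2.53)² + (5.15 - 7.44)² + (-5.79 - (-3.24))² + (3.2 - 6.95)² + (-6.37 - 1.74)² + (1.48 - 7.57)²)
= √(4.45² + (-2.29)² + (-2.55)² + (-3.75)² + (-8.11)² + (-6.09)²) = √(19.8025 + 5.2441 + 6.5025 + 14.0625 + 65.7721 + 37.0881) = √148.4718 ≈ 12.1849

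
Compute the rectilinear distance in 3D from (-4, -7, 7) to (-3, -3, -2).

Σ|x_i - y_i| = |-4 - (-3)| + |-7 - (-3)| + |7 - (-2)| = 1 + 4 + 9 = 14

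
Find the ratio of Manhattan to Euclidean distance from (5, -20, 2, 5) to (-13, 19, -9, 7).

L1 = |5 - (-13)| + |-20 - 19| + |2 - (-9)| + |5 - 7| = 18 + 39 + 11 + 2 = 70
L2 = √(18² + 39² + 11² + 2²) = √1970 ≈ 44.3847
L1 ≥ L2 always (equality iff movement is along one axis); L1 > L2 here.
Ratio L1/L2 = 70/√1970 ≈ 1.5771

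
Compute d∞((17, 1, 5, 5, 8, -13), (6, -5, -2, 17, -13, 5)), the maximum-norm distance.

max(|x_i - y_i|) = max(|17 - 6|, |1 - (-5)|, |5 - (-2)|, |5 - 17|, |8 - (-13)|, |-13 - 5|) = max(11, 6, 7, 12, 21, 18) = 21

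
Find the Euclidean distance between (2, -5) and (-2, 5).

√(Σ(x_i - y_i)²) = √((2 - (-2))² + (-5 - 5)²)
= √(4² + (-10)²) = √(16 + 100) = √116 ≈ 10.7703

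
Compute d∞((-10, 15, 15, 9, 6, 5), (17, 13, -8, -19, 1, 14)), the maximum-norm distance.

max(|x_i - y_i|) = max(|-10 - 17|, |15 - 13|, |15 - (-8)|, |9 - (-19)|, |6 - 1|, |5 - 14|) = max(27, 2, 23, 28, 5, 9) = 28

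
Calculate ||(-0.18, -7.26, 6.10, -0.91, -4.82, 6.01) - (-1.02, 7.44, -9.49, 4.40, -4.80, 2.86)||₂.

√(Σ(x_i - y_i)²) = √((-0.18 - (-1.02))² + (-7.26 - 7.44)² + (6.1 - (-9.49))² + (-0.91 - 4.4)² + (-4.82 - (-4.8))² + (6.01 - 2.86)²)
= √(0.84² + (-14.7)² + 15.59² + (-5.31)² + (-0.02)² + 3.15²) = √(0.7056 + 216.09 + 243.0481 + 28.1961 + 0.0004 + 9.9225) = √497.9627 ≈ 22.3151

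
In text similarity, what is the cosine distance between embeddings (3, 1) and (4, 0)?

With u = (3, 1), v = (4, 0):
u·v = 3·4 + 1·0 = 12 + 0 = 12.
|u| = √(3² + 1²) = √10, |v| = √(4² + 0²) = √16, so |u||v| = √(10·16) = √160.
cos θ = (u·v)/(|u||v|) = 12/√160 ≈ 0.9487
Cosine distance = 1 - cos θ ≈ 1 - 0.9487 = 0.0513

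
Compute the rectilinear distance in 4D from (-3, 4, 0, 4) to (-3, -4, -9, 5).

Σ|x_i - y_i| = |-3 - (-3)| + |4 - (-4)| + |0 - (-9)| + |4 - 5| = 0 + 8 + 9 + 1 = 18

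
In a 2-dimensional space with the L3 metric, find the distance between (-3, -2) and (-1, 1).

(Σ|x_i - y_i|^3)^(1/3) = (|-3 - (-1)|^3 + |-2 - 1|^3)^(1/3)
= (2^3 + 3^3)^(1/3) = (8 + 27)^(1/3) = (35)^(1/3) ≈ 3.2711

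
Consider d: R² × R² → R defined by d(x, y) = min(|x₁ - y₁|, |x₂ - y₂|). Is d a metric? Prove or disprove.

No. d fails identity of indiscernibles: take x = (1, 0) and y = (1, 7). Then d(x,y) = min(|1 - 1|, |0 - 7|) = min(0, 7) = 0, yet x ≠ y.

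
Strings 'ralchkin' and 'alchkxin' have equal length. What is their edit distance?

Let D[i][j] be the edit distance between the first i characters of 'ralchkin' and the first j characters of 'alchkxin', with D[i][0] = i, D[0][j] = j, and D[i][j] = D[i-1][j-1] if the characters match, else 1 + min(D[i-1][j], D[i][j-1], D[i-1][j-1]). Filling the table (rows: prefixes of 'ralchkin', columns: prefixes of 'alchkxin'):
     ε  a  l  c  h  k  x  i  n
  ε  0  1  2  3  4  5  6  7  8
  r  1  1  2  3  4  5  6  7  8
  a  2  1  2  3  4  5  6  7  8
  l  3  2  1  2  3  4  5  6  7
  c  4  3  2  1  2  3  4  5  6
  h  5  4  3  2  1  2  3  4  5
  k  6  5  4  3  2  1  2  3  4
  i  7  6  5  4  3  2  2  2  3
  n  8  7  6  5  4  3  3  3  2
The bottom-right entry gives D[8][8] = 2, so no sequence of fewer than 2 edits works. Backtracking through the table gives one optimal edit sequence (2 edits):
  ralchkin → alchkin (del r @1)
  alchkin → alchkxin (ins x @6)
Edit distance = 2.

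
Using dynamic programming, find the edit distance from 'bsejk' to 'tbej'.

Let D[i][j] be the edit distance between the first i characters of 'bsejk' and the first j characters of 'tbej', with D[i][0] = i, D[0][j] = j, and D[i][j] = D[i-1][j-1] if the characters match, else 1 + min(D[i-1][j], D[i][j-1], D[i-1][j-1]). Filling the table (rows: prefixes of 'bsejk', columns: prefixes of 'tbej'):
     ε  t  b  e  j
  ε  0  1  2  3  4
  b  1  1  1  2  3
  s  2  2  2  2  3
  e  3  3  3  2  3
  j  4  4  4  3  2
  k  5  5  5  4  3
The bottom-right entry gives D[5][4] = 3, so no sequence of fewer than 3 edits works. Backtracking through the table gives one optimal edit sequence (3 edits):
  bsejk → tsejk (sub b→t @1)
  tsejk → tbejk (sub s→b @2)
  tbejk → tbej (del k @5)
Edit distance = 3.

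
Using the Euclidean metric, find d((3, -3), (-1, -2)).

√(Σ(x_i - y_i)²) = √((3 - (-1))² + (-3 - (-2))²)
= √(4² + (-1)²) = √(16 + 1) = √17 ≈ 4.1231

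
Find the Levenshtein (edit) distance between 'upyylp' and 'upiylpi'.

Let D[i][j] be the edit distance between the first i characters of 'upyylp' and the first j characters of 'upiylpi', with D[i][0] = i, D[0][j] = j, and D[i][j] = D[i-1][j-1] if the characters match, else 1 + min(D[i-1][j], D[i][j-1], D[i-1][j-1]). Filling the table (rows: prefixes of 'upyylp', columns: prefixes of 'upiylpi'):
     ε  u  p  i  y  l  p  i
  ε  0  1  2  3  4  5  6  7
  u  1  0  1  2  3  4  5  6
  p  2  1  0  1  2  3  4  5
  y  3  2  1  1  1  2  3  4
  y  4  3  2  2  1  2  3  4
  l  5  4  3  3  2  1  2  3
  p  6  5  4  4  3  2  1  2
The bottom-right entry gives D[6][7] = 2, so no sequence of fewer than 2 edits works. Backtracking through the table gives one optimal edit sequence (2 edits):
  upyylp → upiylp (sub y→i @3)
  upiylp → upiylpi (ins i @7)
Edit distance = 2.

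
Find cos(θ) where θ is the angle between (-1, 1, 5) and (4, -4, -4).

With u = (-1, 1, 5), v = (4, -4, -4):
u·v = (-1)·4 + 1·(-4) + 5·(-4) = (-4) + (-4) + (-20) = -28.
|u| = √((-1)² + 1² + 5²) = √27, |v| = √(4² + (-4)² + (-4)²) = √48, so |u||v| = √(27·48) = √1296 = 36.
cos θ = (u·v)/(|u||v|) = -28/36 ≈ -0.7778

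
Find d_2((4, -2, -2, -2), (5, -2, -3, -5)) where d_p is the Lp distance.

(Σ|x_i - y_i|^2)^(1/2) = (|4 - 5|^2 + |-2 - (-2)|^2 + |-2 - (-3)|^2 + |-2 - (-5)|^2)^(1/2)
= (1^2 + 0^2 + 1^2 + 3^2)^(1/2) = (1 + 0 + 1 + 9)^(1/2) = (11)^(1/2) ≈ 3.3166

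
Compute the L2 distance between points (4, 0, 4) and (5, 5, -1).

(Σ|x_i - y_i|^2)^(1/2) = (|4 - 5|^2 + |0 - 5|^2 + |4 - (-1)|^2)^(1/2)
= (1^2 + 5^2 + 5^2)^(1/2) = (1 + 25 + 25)^(1/2) = (51)^(1/2) ≈ 7.1414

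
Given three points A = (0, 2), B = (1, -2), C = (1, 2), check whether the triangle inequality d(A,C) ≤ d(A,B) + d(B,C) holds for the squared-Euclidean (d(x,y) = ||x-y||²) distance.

d(A,B) = 1² + 4² = 17, d(B,C) = 0² + 4² = 16, d(A,C) = 1² + 0² = 1.
d(A,C) = 1 ≤ 17 + 16 = 33. Triangle inequality is satisfied.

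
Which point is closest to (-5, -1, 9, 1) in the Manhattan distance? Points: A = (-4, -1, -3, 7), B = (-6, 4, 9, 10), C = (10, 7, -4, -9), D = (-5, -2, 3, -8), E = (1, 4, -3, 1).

Distances: d(A) = 19, d(B) = 15, d(C) = 46, d(D) = 16, d(E) = 23. Nearest: B = (-6, 4, 9, 10) with distance 15.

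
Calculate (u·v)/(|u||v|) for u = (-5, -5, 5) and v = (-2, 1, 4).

With u = (-5, -5, 5), v = (-2, 1, 4):
u·v = (-5)·(-2) + (-5)·1 + 5·4 = 10 + (-5) + 20 = 25.
|u| = √((-5)² + (-5)² + 5²) = √75, |v| = √((-2)² + 1² + 4²) = √21, so |u||v| = √(75·21) = √1575.
cos θ = (u·v)/(|u||v|) = 25/√1575 ≈ 0.6299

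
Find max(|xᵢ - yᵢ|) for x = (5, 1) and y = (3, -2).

max(|x_i - y_i|) = max(|5 - 3|, |1 - (-2)|) = max(2, 3) = 3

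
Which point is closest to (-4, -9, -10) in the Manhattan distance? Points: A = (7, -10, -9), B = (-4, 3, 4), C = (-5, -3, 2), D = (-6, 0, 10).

Distances: d(A) = 13, d(B) = 26, d(C) = 19, d(D) = 31. Nearest: A = (7, -10, -9) with distance 13.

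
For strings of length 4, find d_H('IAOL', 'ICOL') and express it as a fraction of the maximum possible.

Differing positions: 2. Hamming distance = 1. The maximum possible Hamming distance for length-4 strings is 4, so d_H/4 = 1/4 = 0.25.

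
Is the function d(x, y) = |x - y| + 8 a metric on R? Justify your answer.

No. d fails identity of indiscernibles (specifically d(x,x) = 0): d(-1, -1) = |-1 - (-1)| + 8 = 0 + 8 = 8 ≠ 0.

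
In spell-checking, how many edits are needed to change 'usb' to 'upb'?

Let D[i][j] be the edit distance between the first i characters of 'usb' and the first j characters of 'upb', with D[i][0] = i, D[0][j] = j, and D[i][j] = D[i-1][j-1] if the characters match, else 1 + min(D[i-1][j], D[i][j-1], D[i-1][j-1]). Filling the table (rows: prefixes of 'usb', columns: prefixes of 'upb'):
     ε  u  p  b
  ε  0  1  2  3
  u  1  0  1  2
  s  2  1  1  2
  b  3  2  2  1
The bottom-right entry gives D[3][3] = 1, so no sequence of fewer than 1 edit works. Backtracking through the table gives one optimal edit sequence (1 edit):
  usb → upb (sub s→p @2)
Edit distance = 1.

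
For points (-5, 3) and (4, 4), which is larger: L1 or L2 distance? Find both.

L1 = |-5 - 4| + |3 - 4| = 9 + 1 = 10
L2 = √(9² + 1²) = √82 ≈ 9.0554
L1 ≥ L2 always (equality iff movement is along one axis); L1 > L2 here.
Ratio L1/L2 = 10/√82 ≈ 1.1043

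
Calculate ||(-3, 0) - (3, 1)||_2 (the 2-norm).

(Σ|x_i - y_i|^2)^(1/2) = (|-3 - 3|^2 + |0 - 1|^2)^(1/2)
= (6^2 + 1^2)^(1/2) = (36 + 1)^(1/2) = (37)^(1/2) ≈ 6.0828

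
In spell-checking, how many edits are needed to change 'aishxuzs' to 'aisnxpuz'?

Let D[i][j] be the edit distance between the first i characters of 'aishxuzs' and the first j characters of 'aisnxpuz', with D[i][0] = i, D[0][j] = j, and D[i][j] = D[i-1][j-1] if the characters match, else 1 + min(D[i-1][j], D[i][j-1], D[i-1][j-1]). Filling the table (rows: prefixes of 'aishxuzs', columns: prefixes of 'aisnxpuz'):
     ε  a  i  s  n  x  p  u  z
  ε  0  1  2  3  4  5  6  7  8
  a  1  0  1  2  3  4  5  6  7
  i  2  1  0  1  2  3  4  5  6
  s  3  2  1  0  1  2  3  4  5
  h  4  3  2  1  1  2  3  4  5
  x  5  4  3  2  2  1  2  3  4
  u  6  5  4  3  3  2  2  2  3
  z  7  6  5  4  4  3  3  3  2
  s  8  7  6  5  5  4  4  4  3
The bottom-right entry gives D[8][8] = 3, so no sequence of fewer than 3 edits works. Backtracking through the table gives one optimal edit sequence (3 edits):
  aishxuzs → aisnxuzs (sub h→n @4)
  aisnxuzs → aisnxpuzs (ins p @6)
  aisnxpuzs → aisnxpuz (del s @9)
Edit distance = 3.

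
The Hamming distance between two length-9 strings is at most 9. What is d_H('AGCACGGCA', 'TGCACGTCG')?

Differing positions: 1, 7, 9. Hamming distance = 3. The maximum possible Hamming distance for length-9 strings is 9, so d_H/9 = 3/9 ≈ 0.3333.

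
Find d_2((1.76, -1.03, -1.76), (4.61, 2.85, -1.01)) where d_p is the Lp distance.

(Σ|x_i - y_i|^2)^(1/2) = (|1.76 - 4.61|^2 + |-1.03 - 2.85|^2 + |-1.76 - (-1.01)|^2)^(1/2)
= (2.85^2 + 3.88^2 + 0.75^2)^(1/2) = (8.1225 + 15.0544 + 0.5625)^(1/2) = (23.7394)^(1/2) ≈ 4.8723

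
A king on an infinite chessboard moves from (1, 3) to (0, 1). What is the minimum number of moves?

max(|x_i - y_i|) = max(|1 - 0|, |3 - 1|) = max(1, 2) = 2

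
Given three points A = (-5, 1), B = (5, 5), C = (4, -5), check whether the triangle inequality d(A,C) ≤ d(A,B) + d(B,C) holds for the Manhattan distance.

d(A,B) = 10 + 4 = 14, d(B,C) = 1 + 10 = 11, d(A,C) = 9 + 6 = 15.
d(A,C) = 15 ≤ 14 + 11 = 25. Triangle inequality is satisfied.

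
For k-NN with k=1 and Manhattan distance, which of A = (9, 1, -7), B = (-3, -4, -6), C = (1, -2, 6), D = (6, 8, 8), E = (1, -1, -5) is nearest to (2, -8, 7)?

Distances: d(A) = 30, d(B) = 22, d(C) = 8, d(D) = 21, d(E) = 20. Nearest: C = (1, -2, 6) with distance 8.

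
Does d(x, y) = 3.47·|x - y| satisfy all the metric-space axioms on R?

Yes. Since |x - y| is a metric on R and 3.47 > 0, the positive scalar multiple 3.47·|x - y| is also a metric: scaling by a positive constant preserves non-negativity, identity (d=0 ⟺ |x-y|=0 ⟺ x=y), symmetry, and the triangle inequality.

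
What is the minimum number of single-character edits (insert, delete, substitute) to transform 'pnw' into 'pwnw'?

Let D[i][j] be the edit distance between the first i characters of 'pnw' and the first j characters of 'pwnw', with D[i][0] = i, D[0][j] = j, and D[i][j] = D[i-1][j-1] if the characters match, else 1 + min(D[i-1][j], D[i][j-1], D[i-1][j-1]). Filling the table (rows: prefixes of 'pnw', columns: prefixes of 'pwnw'):
     ε  p  w  n  w
  ε  0  1  2  3  4
  p  1  0  1  2  3
  n  2  1  1  1  2
  w  3  2  1  2  1
The bottom-right entry gives D[3][4] = 1, so no sequence of fewer than 1 edit works. Backtracking through the table gives one optimal edit sequence (1 edit):
  pnw → pwnw (ins w @2)
Edit distance = 1.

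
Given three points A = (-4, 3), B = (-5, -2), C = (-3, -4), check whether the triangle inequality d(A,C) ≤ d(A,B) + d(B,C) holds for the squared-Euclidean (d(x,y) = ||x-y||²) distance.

d(A,B) = 1² + 5² = 26, d(B,C) = 2² + 2² = 8, d(A,C) = 1² + 7² = 50.
d(A,C) = 50 > 26 + 8 = 34. Triangle inequality is VIOLATED. (Squared-Euclidean is not a metric — this is a counterexample.)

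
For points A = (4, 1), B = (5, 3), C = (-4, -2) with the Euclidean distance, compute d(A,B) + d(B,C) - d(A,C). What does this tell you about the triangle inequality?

d(A,B) = √(1² + 2²) = √5 ≈ 2.2361, d(B,C) = √(9² + 5²) = √106 ≈ 10.2956, d(A,C) = √(8² + 3²) = √73 ≈ 8.544.
d(A,B) + d(B,C) - d(A,C) = 2.2361 + 10.2956 - 8.544 = 12.5317 - 8.544 = 3.9877 (to 4 decimal places). This is ≥ 0, so the triangle inequality holds for these points.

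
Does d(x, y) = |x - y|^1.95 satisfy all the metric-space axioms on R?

No. d(x,y) = |x-y|^1.95 fails the triangle inequality since p = 1.95 > 1. Counterexample: x = 4, y = 13, z = 18. d(x,z) = |4 - 18|^1.95 = 14^1.95 ≈ 171.7709, but d(x,y) + d(y,z) = 9^1.95 + 5^1.95 ≈ 72.5726 + 23.067 = 95.6396. Since 171.7709 > 95.6396, the triangle inequality is violated.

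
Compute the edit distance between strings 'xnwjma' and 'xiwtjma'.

Let D[i][j] be the edit distance between the first i characters of 'xnwjma' and the first j characters of 'xiwtjma', with D[i][0] = i, D[0][j] = j, and D[i][j] = D[i-1][j-1] if the characters match, else 1 + min(D[i-1][j], D[i][j-1], D[i-1][j-1]). Filling the table (rows: prefixes of 'xnwjma', columns: prefixes of 'xiwtjma'):
     ε  x  i  w  t  j  m  a
  ε  0  1  2  3  4  5  6  7
  x  1  0  1  2  3  4  5  6
  n  2  1  1  2  3  4  5  6
  w  3  2  2  1  2  3  4  5
  j  4  3  3  2  2  2  3  4
  m  5  4  4  3  3  3  2  3
  a  6  5  5  4  4  4  3  2
The bottom-right entry gives D[6][7] = 2, so no sequence of fewer than 2 edits works. Backtracking through the table gives one optimal edit sequence (2 edits):
  xnwjma → xiwjma (sub n→i @2)
  xiwjma → xiwtjma (ins t @4)
Edit distance = 2.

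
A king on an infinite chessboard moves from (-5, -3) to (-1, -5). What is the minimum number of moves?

max(|x_i - y_i|) = max(|-5 - (-1)|, |-3 - (-5)|) = max(4, 2) = 4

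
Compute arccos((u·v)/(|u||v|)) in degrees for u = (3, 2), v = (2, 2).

With u = (3, 2), v = (2, 2):
u·v = 3·2 + 2·2 = 6 + 4 = 10.
|u| = √(3² + 2²) = √13, |v| = √(2² + 2²) = √8, so |u||v| = √(13·8) = √104.
cos θ = (u·v)/(|u||v|) = 10/√104 ≈ 0.980581
θ = arccos(0.980581) ≈ 11.31°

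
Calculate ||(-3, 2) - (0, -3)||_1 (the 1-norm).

Σ|x_i - y_i| = |-3 - 0| + |2 - (-3)| = 3 + 5 = 8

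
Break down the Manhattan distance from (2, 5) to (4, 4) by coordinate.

Σ|x_i - y_i| = |2 - 4| + |5 - 4| = 2 + 1 = 3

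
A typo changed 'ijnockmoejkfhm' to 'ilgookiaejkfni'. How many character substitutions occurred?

Differing positions: 2, 3, 5, 7, 8, 13, 14. Hamming distance = 7.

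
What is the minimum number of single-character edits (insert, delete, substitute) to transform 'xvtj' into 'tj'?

Let D[i][j] be the edit distance between the first i characters of 'xvtj' and the first j characters of 'tj', with D[i][0] = i, D[0][j] = j, and D[i][j] = D[i-1][j-1] if the characters match, else 1 + min(D[i-1][j], D[i][j-1], D[i-1][j-1]). Filling the table (rows: prefixes of 'xvtj', columns: prefixes of 'tj'):
     ε  t  j
  ε  0  1  2
  x  1  1  2
  v  2  2  2
  t  3  2  3
  j  4  3  2
The bottom-right entry gives D[4][2] = 2, so no sequence of fewer than 2 edits works. Backtracking through the table gives one optimal edit sequence (2 edits):
  xvtj → vtj (del x @1)
  vtj → tj (del v @1)
Edit distance = 2.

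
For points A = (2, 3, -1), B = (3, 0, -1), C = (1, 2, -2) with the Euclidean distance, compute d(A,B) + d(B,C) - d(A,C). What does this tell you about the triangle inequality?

d(A,B) = √(1² + 3² + 0²) = √10 ≈ 3.1623, d(B,C) = √(2² + 2² + 1²) = √9 = 3, d(A,C) = √(1² + 1² + 1²) = √3 ≈ 1.7321.
d(A,B) + d(B,C) - d(A,C) = 3.1623 + 3 - 1.7321 = 6.1623 - 1.7321 = 4.4302 (to 4 decimal places). This is ≥ 0, so the triangle inequality holds for these points.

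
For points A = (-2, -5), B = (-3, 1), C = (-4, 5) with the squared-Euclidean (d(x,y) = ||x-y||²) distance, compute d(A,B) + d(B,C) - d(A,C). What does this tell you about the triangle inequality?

d(A,B) = 1² + 6² = 37, d(B,C) = 1² + 4² = 17, d(A,C) = 2² + 10² = 104.
d(A,B) + d(B,C) - d(A,C) = 37 + 17 - 104 = 54 - 104 = -50. This is < 0, so the triangle inequality FAILS for these points (squared-Euclidean is not a metric).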